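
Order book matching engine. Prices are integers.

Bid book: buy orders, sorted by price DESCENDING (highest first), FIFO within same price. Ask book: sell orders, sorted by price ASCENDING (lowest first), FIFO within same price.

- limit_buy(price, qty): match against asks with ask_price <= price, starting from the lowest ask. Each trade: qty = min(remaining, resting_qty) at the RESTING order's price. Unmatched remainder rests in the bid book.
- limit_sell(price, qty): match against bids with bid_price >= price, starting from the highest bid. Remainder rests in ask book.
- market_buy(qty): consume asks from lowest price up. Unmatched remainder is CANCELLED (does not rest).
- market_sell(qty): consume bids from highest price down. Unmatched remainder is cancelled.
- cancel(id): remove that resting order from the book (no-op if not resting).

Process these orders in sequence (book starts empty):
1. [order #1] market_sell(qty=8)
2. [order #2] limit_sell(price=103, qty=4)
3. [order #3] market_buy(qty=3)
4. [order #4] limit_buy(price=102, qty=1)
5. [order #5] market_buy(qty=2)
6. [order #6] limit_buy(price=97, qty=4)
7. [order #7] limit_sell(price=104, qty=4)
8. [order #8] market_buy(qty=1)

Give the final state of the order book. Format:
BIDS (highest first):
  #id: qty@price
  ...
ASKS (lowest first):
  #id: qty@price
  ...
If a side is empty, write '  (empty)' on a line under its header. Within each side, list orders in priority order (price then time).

After op 1 [order #1] market_sell(qty=8): fills=none; bids=[-] asks=[-]
After op 2 [order #2] limit_sell(price=103, qty=4): fills=none; bids=[-] asks=[#2:4@103]
After op 3 [order #3] market_buy(qty=3): fills=#3x#2:3@103; bids=[-] asks=[#2:1@103]
After op 4 [order #4] limit_buy(price=102, qty=1): fills=none; bids=[#4:1@102] asks=[#2:1@103]
After op 5 [order #5] market_buy(qty=2): fills=#5x#2:1@103; bids=[#4:1@102] asks=[-]
After op 6 [order #6] limit_buy(price=97, qty=4): fills=none; bids=[#4:1@102 #6:4@97] asks=[-]
After op 7 [order #7] limit_sell(price=104, qty=4): fills=none; bids=[#4:1@102 #6:4@97] asks=[#7:4@104]
After op 8 [order #8] market_buy(qty=1): fills=#8x#7:1@104; bids=[#4:1@102 #6:4@97] asks=[#7:3@104]

Answer: BIDS (highest first):
  #4: 1@102
  #6: 4@97
ASKS (lowest first):
  #7: 3@104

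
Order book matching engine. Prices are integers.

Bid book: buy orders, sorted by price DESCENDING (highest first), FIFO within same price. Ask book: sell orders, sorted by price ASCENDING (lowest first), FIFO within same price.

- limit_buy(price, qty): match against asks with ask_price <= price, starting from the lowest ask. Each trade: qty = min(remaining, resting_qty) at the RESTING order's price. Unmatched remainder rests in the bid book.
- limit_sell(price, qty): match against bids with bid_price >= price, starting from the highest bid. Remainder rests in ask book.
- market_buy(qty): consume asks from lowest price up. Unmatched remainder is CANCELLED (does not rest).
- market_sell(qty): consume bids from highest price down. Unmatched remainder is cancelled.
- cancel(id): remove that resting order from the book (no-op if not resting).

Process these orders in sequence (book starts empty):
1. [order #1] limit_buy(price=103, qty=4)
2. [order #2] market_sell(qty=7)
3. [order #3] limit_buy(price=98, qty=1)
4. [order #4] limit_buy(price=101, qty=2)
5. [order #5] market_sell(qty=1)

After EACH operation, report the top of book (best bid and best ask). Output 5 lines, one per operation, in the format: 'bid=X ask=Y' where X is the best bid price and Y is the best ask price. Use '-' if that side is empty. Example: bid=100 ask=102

Answer: bid=103 ask=-
bid=- ask=-
bid=98 ask=-
bid=101 ask=-
bid=101 ask=-

Derivation:
After op 1 [order #1] limit_buy(price=103, qty=4): fills=none; bids=[#1:4@103] asks=[-]
After op 2 [order #2] market_sell(qty=7): fills=#1x#2:4@103; bids=[-] asks=[-]
After op 3 [order #3] limit_buy(price=98, qty=1): fills=none; bids=[#3:1@98] asks=[-]
After op 4 [order #4] limit_buy(price=101, qty=2): fills=none; bids=[#4:2@101 #3:1@98] asks=[-]
After op 5 [order #5] market_sell(qty=1): fills=#4x#5:1@101; bids=[#4:1@101 #3:1@98] asks=[-]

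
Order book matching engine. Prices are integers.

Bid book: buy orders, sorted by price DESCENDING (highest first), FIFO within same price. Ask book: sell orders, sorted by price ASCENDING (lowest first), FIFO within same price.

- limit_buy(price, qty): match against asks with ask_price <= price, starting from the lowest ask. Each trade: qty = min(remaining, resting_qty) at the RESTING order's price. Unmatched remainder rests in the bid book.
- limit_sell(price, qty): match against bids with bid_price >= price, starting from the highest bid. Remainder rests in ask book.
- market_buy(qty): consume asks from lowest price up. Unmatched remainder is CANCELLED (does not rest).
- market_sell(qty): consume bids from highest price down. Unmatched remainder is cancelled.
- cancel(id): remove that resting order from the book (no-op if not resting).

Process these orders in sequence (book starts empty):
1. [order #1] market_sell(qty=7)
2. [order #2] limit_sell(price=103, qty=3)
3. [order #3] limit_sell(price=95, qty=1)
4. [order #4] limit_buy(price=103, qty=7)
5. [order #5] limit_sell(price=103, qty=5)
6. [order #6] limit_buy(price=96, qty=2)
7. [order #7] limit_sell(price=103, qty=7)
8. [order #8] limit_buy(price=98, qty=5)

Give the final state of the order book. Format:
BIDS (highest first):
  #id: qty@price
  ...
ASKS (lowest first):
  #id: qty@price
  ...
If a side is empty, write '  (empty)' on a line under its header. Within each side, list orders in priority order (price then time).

Answer: BIDS (highest first):
  #8: 5@98
  #6: 2@96
ASKS (lowest first):
  #5: 2@103
  #7: 7@103

Derivation:
After op 1 [order #1] market_sell(qty=7): fills=none; bids=[-] asks=[-]
After op 2 [order #2] limit_sell(price=103, qty=3): fills=none; bids=[-] asks=[#2:3@103]
After op 3 [order #3] limit_sell(price=95, qty=1): fills=none; bids=[-] asks=[#3:1@95 #2:3@103]
After op 4 [order #4] limit_buy(price=103, qty=7): fills=#4x#3:1@95 #4x#2:3@103; bids=[#4:3@103] asks=[-]
After op 5 [order #5] limit_sell(price=103, qty=5): fills=#4x#5:3@103; bids=[-] asks=[#5:2@103]
After op 6 [order #6] limit_buy(price=96, qty=2): fills=none; bids=[#6:2@96] asks=[#5:2@103]
After op 7 [order #7] limit_sell(price=103, qty=7): fills=none; bids=[#6:2@96] asks=[#5:2@103 #7:7@103]
After op 8 [order #8] limit_buy(price=98, qty=5): fills=none; bids=[#8:5@98 #6:2@96] asks=[#5:2@103 #7:7@103]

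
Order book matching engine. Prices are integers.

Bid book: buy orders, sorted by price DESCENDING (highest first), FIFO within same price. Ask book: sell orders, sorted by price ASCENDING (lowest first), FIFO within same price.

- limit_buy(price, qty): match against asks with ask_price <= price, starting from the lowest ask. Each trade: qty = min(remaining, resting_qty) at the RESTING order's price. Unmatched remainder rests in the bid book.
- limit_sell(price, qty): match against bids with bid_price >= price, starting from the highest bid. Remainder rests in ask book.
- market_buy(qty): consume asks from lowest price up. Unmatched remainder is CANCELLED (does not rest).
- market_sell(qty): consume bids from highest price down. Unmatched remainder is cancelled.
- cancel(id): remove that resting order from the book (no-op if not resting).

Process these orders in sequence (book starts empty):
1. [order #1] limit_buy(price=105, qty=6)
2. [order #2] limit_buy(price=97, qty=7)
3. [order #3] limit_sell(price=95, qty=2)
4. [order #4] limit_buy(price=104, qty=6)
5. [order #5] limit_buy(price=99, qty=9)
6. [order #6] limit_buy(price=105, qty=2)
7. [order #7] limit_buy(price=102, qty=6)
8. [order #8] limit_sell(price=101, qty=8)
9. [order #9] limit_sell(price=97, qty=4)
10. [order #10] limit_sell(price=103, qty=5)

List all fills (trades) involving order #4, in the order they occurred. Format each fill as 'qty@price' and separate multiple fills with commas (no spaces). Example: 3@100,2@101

Answer: 2@104,4@104

Derivation:
After op 1 [order #1] limit_buy(price=105, qty=6): fills=none; bids=[#1:6@105] asks=[-]
After op 2 [order #2] limit_buy(price=97, qty=7): fills=none; bids=[#1:6@105 #2:7@97] asks=[-]
After op 3 [order #3] limit_sell(price=95, qty=2): fills=#1x#3:2@105; bids=[#1:4@105 #2:7@97] asks=[-]
After op 4 [order #4] limit_buy(price=104, qty=6): fills=none; bids=[#1:4@105 #4:6@104 #2:7@97] asks=[-]
After op 5 [order #5] limit_buy(price=99, qty=9): fills=none; bids=[#1:4@105 #4:6@104 #5:9@99 #2:7@97] asks=[-]
After op 6 [order #6] limit_buy(price=105, qty=2): fills=none; bids=[#1:4@105 #6:2@105 #4:6@104 #5:9@99 #2:7@97] asks=[-]
After op 7 [order #7] limit_buy(price=102, qty=6): fills=none; bids=[#1:4@105 #6:2@105 #4:6@104 #7:6@102 #5:9@99 #2:7@97] asks=[-]
After op 8 [order #8] limit_sell(price=101, qty=8): fills=#1x#8:4@105 #6x#8:2@105 #4x#8:2@104; bids=[#4:4@104 #7:6@102 #5:9@99 #2:7@97] asks=[-]
After op 9 [order #9] limit_sell(price=97, qty=4): fills=#4x#9:4@104; bids=[#7:6@102 #5:9@99 #2:7@97] asks=[-]
After op 10 [order #10] limit_sell(price=103, qty=5): fills=none; bids=[#7:6@102 #5:9@99 #2:7@97] asks=[#10:5@103]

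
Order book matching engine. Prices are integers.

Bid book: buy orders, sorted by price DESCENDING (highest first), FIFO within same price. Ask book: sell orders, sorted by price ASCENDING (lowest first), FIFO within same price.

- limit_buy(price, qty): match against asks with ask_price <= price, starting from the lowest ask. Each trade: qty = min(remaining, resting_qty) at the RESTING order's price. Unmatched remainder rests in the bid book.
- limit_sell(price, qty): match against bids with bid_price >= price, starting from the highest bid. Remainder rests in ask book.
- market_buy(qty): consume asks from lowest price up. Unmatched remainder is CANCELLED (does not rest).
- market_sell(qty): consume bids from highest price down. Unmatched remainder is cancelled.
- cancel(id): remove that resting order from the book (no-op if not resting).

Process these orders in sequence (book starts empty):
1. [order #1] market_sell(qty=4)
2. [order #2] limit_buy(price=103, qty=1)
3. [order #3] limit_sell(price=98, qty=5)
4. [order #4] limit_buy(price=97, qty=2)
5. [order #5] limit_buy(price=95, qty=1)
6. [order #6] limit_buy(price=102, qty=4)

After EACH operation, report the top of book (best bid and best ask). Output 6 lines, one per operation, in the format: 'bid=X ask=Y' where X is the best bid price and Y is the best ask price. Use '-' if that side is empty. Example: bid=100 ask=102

After op 1 [order #1] market_sell(qty=4): fills=none; bids=[-] asks=[-]
After op 2 [order #2] limit_buy(price=103, qty=1): fills=none; bids=[#2:1@103] asks=[-]
After op 3 [order #3] limit_sell(price=98, qty=5): fills=#2x#3:1@103; bids=[-] asks=[#3:4@98]
After op 4 [order #4] limit_buy(price=97, qty=2): fills=none; bids=[#4:2@97] asks=[#3:4@98]
After op 5 [order #5] limit_buy(price=95, qty=1): fills=none; bids=[#4:2@97 #5:1@95] asks=[#3:4@98]
After op 6 [order #6] limit_buy(price=102, qty=4): fills=#6x#3:4@98; bids=[#4:2@97 #5:1@95] asks=[-]

Answer: bid=- ask=-
bid=103 ask=-
bid=- ask=98
bid=97 ask=98
bid=97 ask=98
bid=97 ask=-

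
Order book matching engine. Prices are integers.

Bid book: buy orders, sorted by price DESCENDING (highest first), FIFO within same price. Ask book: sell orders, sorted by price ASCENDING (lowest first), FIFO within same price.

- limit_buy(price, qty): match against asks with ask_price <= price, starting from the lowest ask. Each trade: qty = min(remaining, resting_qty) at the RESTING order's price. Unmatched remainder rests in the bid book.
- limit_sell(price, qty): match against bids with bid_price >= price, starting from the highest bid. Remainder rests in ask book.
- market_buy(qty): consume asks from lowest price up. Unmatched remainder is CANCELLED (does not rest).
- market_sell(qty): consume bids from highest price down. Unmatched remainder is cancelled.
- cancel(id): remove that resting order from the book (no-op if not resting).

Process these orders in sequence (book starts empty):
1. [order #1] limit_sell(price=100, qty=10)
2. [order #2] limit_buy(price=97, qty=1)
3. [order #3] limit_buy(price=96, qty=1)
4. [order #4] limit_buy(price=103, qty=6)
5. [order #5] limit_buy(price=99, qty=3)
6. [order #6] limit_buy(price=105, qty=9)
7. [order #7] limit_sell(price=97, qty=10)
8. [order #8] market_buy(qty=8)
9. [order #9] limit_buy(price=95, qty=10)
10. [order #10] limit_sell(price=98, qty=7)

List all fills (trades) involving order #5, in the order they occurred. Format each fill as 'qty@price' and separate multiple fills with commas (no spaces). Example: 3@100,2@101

After op 1 [order #1] limit_sell(price=100, qty=10): fills=none; bids=[-] asks=[#1:10@100]
After op 2 [order #2] limit_buy(price=97, qty=1): fills=none; bids=[#2:1@97] asks=[#1:10@100]
After op 3 [order #3] limit_buy(price=96, qty=1): fills=none; bids=[#2:1@97 #3:1@96] asks=[#1:10@100]
After op 4 [order #4] limit_buy(price=103, qty=6): fills=#4x#1:6@100; bids=[#2:1@97 #3:1@96] asks=[#1:4@100]
After op 5 [order #5] limit_buy(price=99, qty=3): fills=none; bids=[#5:3@99 #2:1@97 #3:1@96] asks=[#1:4@100]
After op 6 [order #6] limit_buy(price=105, qty=9): fills=#6x#1:4@100; bids=[#6:5@105 #5:3@99 #2:1@97 #3:1@96] asks=[-]
After op 7 [order #7] limit_sell(price=97, qty=10): fills=#6x#7:5@105 #5x#7:3@99 #2x#7:1@97; bids=[#3:1@96] asks=[#7:1@97]
After op 8 [order #8] market_buy(qty=8): fills=#8x#7:1@97; bids=[#3:1@96] asks=[-]
After op 9 [order #9] limit_buy(price=95, qty=10): fills=none; bids=[#3:1@96 #9:10@95] asks=[-]
After op 10 [order #10] limit_sell(price=98, qty=7): fills=none; bids=[#3:1@96 #9:10@95] asks=[#10:7@98]

Answer: 3@99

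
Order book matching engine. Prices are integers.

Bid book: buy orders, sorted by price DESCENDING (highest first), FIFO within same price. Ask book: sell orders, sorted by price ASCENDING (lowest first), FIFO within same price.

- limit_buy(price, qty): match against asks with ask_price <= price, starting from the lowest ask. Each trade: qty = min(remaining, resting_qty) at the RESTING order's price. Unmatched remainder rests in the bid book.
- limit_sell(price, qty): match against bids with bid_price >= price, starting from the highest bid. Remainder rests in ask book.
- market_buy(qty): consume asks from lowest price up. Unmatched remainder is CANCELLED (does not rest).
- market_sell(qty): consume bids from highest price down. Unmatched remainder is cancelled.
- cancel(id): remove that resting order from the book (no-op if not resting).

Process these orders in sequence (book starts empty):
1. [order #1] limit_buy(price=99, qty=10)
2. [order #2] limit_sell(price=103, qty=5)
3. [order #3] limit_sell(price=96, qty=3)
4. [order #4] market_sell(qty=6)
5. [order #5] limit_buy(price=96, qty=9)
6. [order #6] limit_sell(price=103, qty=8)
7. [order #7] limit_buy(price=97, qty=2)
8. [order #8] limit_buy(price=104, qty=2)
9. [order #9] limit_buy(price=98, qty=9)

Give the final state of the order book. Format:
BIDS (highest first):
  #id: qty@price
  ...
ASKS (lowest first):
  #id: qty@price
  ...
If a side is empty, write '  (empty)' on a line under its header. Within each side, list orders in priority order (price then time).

Answer: BIDS (highest first):
  #1: 1@99
  #9: 9@98
  #7: 2@97
  #5: 9@96
ASKS (lowest first):
  #2: 3@103
  #6: 8@103

Derivation:
After op 1 [order #1] limit_buy(price=99, qty=10): fills=none; bids=[#1:10@99] asks=[-]
After op 2 [order #2] limit_sell(price=103, qty=5): fills=none; bids=[#1:10@99] asks=[#2:5@103]
After op 3 [order #3] limit_sell(price=96, qty=3): fills=#1x#3:3@99; bids=[#1:7@99] asks=[#2:5@103]
After op 4 [order #4] market_sell(qty=6): fills=#1x#4:6@99; bids=[#1:1@99] asks=[#2:5@103]
After op 5 [order #5] limit_buy(price=96, qty=9): fills=none; bids=[#1:1@99 #5:9@96] asks=[#2:5@103]
After op 6 [order #6] limit_sell(price=103, qty=8): fills=none; bids=[#1:1@99 #5:9@96] asks=[#2:5@103 #6:8@103]
After op 7 [order #7] limit_buy(price=97, qty=2): fills=none; bids=[#1:1@99 #7:2@97 #5:9@96] asks=[#2:5@103 #6:8@103]
After op 8 [order #8] limit_buy(price=104, qty=2): fills=#8x#2:2@103; bids=[#1:1@99 #7:2@97 #5:9@96] asks=[#2:3@103 #6:8@103]
After op 9 [order #9] limit_buy(price=98, qty=9): fills=none; bids=[#1:1@99 #9:9@98 #7:2@97 #5:9@96] asks=[#2:3@103 #6:8@103]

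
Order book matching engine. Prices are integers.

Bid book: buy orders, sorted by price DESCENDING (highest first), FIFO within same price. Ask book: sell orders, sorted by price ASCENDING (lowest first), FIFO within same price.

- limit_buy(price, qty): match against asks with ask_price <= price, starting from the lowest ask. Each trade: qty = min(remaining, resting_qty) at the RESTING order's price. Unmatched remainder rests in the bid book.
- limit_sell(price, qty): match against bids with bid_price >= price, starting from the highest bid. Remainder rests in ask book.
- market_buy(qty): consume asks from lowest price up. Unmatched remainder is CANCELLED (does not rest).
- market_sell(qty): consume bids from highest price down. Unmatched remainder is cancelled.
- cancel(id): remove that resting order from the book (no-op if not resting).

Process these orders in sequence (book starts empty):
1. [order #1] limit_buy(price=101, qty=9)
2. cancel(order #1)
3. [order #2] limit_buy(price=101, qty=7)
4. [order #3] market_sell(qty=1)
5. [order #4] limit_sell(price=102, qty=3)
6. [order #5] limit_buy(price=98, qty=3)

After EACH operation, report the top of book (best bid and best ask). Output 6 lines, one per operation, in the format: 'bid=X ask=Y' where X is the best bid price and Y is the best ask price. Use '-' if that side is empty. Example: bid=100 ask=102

Answer: bid=101 ask=-
bid=- ask=-
bid=101 ask=-
bid=101 ask=-
bid=101 ask=102
bid=101 ask=102

Derivation:
After op 1 [order #1] limit_buy(price=101, qty=9): fills=none; bids=[#1:9@101] asks=[-]
After op 2 cancel(order #1): fills=none; bids=[-] asks=[-]
After op 3 [order #2] limit_buy(price=101, qty=7): fills=none; bids=[#2:7@101] asks=[-]
After op 4 [order #3] market_sell(qty=1): fills=#2x#3:1@101; bids=[#2:6@101] asks=[-]
After op 5 [order #4] limit_sell(price=102, qty=3): fills=none; bids=[#2:6@101] asks=[#4:3@102]
After op 6 [order #5] limit_buy(price=98, qty=3): fills=none; bids=[#2:6@101 #5:3@98] asks=[#4:3@102]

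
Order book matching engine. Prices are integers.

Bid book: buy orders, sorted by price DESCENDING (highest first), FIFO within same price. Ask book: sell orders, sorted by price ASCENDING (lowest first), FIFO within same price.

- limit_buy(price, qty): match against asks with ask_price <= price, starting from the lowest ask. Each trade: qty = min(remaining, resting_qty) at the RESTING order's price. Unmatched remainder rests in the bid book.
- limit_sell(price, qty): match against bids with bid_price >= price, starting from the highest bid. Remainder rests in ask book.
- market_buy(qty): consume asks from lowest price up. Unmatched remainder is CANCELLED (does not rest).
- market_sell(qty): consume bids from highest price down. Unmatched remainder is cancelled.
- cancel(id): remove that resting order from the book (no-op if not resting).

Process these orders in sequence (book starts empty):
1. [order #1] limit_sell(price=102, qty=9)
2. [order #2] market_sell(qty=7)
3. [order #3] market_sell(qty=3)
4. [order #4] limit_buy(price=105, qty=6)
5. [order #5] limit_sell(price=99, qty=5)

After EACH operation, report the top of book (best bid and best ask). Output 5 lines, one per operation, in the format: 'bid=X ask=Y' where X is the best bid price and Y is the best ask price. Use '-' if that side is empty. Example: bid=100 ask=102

Answer: bid=- ask=102
bid=- ask=102
bid=- ask=102
bid=- ask=102
bid=- ask=99

Derivation:
After op 1 [order #1] limit_sell(price=102, qty=9): fills=none; bids=[-] asks=[#1:9@102]
After op 2 [order #2] market_sell(qty=7): fills=none; bids=[-] asks=[#1:9@102]
After op 3 [order #3] market_sell(qty=3): fills=none; bids=[-] asks=[#1:9@102]
After op 4 [order #4] limit_buy(price=105, qty=6): fills=#4x#1:6@102; bids=[-] asks=[#1:3@102]
After op 5 [order #5] limit_sell(price=99, qty=5): fills=none; bids=[-] asks=[#5:5@99 #1:3@102]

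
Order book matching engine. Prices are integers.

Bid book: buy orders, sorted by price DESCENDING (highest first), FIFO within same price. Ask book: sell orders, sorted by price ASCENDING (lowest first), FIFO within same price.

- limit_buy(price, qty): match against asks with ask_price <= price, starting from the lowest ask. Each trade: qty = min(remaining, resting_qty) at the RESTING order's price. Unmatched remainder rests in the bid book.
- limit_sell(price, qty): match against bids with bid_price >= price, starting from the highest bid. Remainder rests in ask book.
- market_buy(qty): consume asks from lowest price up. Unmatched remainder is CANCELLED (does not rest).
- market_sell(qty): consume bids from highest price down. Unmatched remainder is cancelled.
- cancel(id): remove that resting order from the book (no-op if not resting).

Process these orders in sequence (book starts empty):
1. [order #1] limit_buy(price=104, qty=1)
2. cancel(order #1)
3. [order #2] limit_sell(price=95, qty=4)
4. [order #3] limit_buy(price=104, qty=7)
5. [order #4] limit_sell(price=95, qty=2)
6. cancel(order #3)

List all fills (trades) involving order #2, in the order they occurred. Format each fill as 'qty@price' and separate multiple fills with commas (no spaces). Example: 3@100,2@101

Answer: 4@95

Derivation:
After op 1 [order #1] limit_buy(price=104, qty=1): fills=none; bids=[#1:1@104] asks=[-]
After op 2 cancel(order #1): fills=none; bids=[-] asks=[-]
After op 3 [order #2] limit_sell(price=95, qty=4): fills=none; bids=[-] asks=[#2:4@95]
After op 4 [order #3] limit_buy(price=104, qty=7): fills=#3x#2:4@95; bids=[#3:3@104] asks=[-]
After op 5 [order #4] limit_sell(price=95, qty=2): fills=#3x#4:2@104; bids=[#3:1@104] asks=[-]
After op 6 cancel(order #3): fills=none; bids=[-] asks=[-]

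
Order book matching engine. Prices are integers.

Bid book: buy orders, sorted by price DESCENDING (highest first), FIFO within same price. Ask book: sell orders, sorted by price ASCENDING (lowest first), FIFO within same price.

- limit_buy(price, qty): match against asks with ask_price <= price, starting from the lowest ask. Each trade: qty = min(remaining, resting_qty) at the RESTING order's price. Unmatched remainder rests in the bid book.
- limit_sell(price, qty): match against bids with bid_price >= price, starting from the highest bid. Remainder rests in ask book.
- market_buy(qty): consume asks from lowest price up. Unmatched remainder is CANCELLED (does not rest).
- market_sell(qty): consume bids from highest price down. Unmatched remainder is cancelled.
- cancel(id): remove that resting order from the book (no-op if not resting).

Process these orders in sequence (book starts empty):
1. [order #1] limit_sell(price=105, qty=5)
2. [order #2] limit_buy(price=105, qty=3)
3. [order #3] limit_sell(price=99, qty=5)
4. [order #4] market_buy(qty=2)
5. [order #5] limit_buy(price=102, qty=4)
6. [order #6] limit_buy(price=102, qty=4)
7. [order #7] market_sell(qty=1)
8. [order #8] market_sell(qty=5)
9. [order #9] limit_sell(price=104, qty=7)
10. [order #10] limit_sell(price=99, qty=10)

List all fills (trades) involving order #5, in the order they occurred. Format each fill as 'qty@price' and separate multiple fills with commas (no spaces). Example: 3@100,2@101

Answer: 3@99,1@102

Derivation:
After op 1 [order #1] limit_sell(price=105, qty=5): fills=none; bids=[-] asks=[#1:5@105]
After op 2 [order #2] limit_buy(price=105, qty=3): fills=#2x#1:3@105; bids=[-] asks=[#1:2@105]
After op 3 [order #3] limit_sell(price=99, qty=5): fills=none; bids=[-] asks=[#3:5@99 #1:2@105]
After op 4 [order #4] market_buy(qty=2): fills=#4x#3:2@99; bids=[-] asks=[#3:3@99 #1:2@105]
After op 5 [order #5] limit_buy(price=102, qty=4): fills=#5x#3:3@99; bids=[#5:1@102] asks=[#1:2@105]
After op 6 [order #6] limit_buy(price=102, qty=4): fills=none; bids=[#5:1@102 #6:4@102] asks=[#1:2@105]
After op 7 [order #7] market_sell(qty=1): fills=#5x#7:1@102; bids=[#6:4@102] asks=[#1:2@105]
After op 8 [order #8] market_sell(qty=5): fills=#6x#8:4@102; bids=[-] asks=[#1:2@105]
After op 9 [order #9] limit_sell(price=104, qty=7): fills=none; bids=[-] asks=[#9:7@104 #1:2@105]
After op 10 [order #10] limit_sell(price=99, qty=10): fills=none; bids=[-] asks=[#10:10@99 #9:7@104 #1:2@105]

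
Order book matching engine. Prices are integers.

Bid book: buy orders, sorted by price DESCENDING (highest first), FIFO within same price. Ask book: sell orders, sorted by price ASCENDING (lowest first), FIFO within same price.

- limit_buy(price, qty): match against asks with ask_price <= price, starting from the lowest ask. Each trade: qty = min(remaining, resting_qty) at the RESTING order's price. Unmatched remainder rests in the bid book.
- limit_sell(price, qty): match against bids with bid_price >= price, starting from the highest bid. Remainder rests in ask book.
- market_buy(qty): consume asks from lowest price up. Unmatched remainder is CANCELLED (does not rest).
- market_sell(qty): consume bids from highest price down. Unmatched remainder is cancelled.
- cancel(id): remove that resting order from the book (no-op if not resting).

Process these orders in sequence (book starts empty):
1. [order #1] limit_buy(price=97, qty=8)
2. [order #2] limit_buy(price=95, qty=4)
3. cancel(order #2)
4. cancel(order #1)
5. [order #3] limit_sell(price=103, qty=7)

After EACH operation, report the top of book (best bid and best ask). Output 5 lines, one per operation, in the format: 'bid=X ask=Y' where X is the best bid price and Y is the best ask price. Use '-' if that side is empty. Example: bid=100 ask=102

Answer: bid=97 ask=-
bid=97 ask=-
bid=97 ask=-
bid=- ask=-
bid=- ask=103

Derivation:
After op 1 [order #1] limit_buy(price=97, qty=8): fills=none; bids=[#1:8@97] asks=[-]
After op 2 [order #2] limit_buy(price=95, qty=4): fills=none; bids=[#1:8@97 #2:4@95] asks=[-]
After op 3 cancel(order #2): fills=none; bids=[#1:8@97] asks=[-]
After op 4 cancel(order #1): fills=none; bids=[-] asks=[-]
After op 5 [order #3] limit_sell(price=103, qty=7): fills=none; bids=[-] asks=[#3:7@103]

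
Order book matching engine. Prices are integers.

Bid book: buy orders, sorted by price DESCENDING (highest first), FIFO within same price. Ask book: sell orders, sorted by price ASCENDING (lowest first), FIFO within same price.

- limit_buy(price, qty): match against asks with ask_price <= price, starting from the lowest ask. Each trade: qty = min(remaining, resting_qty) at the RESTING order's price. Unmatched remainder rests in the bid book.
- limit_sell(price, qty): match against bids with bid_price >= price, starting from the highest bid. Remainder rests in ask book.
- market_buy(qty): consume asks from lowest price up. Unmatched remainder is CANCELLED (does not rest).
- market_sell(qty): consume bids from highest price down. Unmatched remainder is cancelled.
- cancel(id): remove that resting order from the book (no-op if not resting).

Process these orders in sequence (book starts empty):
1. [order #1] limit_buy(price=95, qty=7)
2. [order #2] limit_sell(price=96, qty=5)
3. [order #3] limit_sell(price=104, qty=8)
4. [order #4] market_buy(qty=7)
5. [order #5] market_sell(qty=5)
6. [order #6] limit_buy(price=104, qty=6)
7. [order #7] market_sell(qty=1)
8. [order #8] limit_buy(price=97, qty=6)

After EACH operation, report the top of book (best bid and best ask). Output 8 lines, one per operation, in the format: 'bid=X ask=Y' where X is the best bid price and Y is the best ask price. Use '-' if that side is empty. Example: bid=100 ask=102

After op 1 [order #1] limit_buy(price=95, qty=7): fills=none; bids=[#1:7@95] asks=[-]
After op 2 [order #2] limit_sell(price=96, qty=5): fills=none; bids=[#1:7@95] asks=[#2:5@96]
After op 3 [order #3] limit_sell(price=104, qty=8): fills=none; bids=[#1:7@95] asks=[#2:5@96 #3:8@104]
After op 4 [order #4] market_buy(qty=7): fills=#4x#2:5@96 #4x#3:2@104; bids=[#1:7@95] asks=[#3:6@104]
After op 5 [order #5] market_sell(qty=5): fills=#1x#5:5@95; bids=[#1:2@95] asks=[#3:6@104]
After op 6 [order #6] limit_buy(price=104, qty=6): fills=#6x#3:6@104; bids=[#1:2@95] asks=[-]
After op 7 [order #7] market_sell(qty=1): fills=#1x#7:1@95; bids=[#1:1@95] asks=[-]
After op 8 [order #8] limit_buy(price=97, qty=6): fills=none; bids=[#8:6@97 #1:1@95] asks=[-]

Answer: bid=95 ask=-
bid=95 ask=96
bid=95 ask=96
bid=95 ask=104
bid=95 ask=104
bid=95 ask=-
bid=95 ask=-
bid=97 ask=-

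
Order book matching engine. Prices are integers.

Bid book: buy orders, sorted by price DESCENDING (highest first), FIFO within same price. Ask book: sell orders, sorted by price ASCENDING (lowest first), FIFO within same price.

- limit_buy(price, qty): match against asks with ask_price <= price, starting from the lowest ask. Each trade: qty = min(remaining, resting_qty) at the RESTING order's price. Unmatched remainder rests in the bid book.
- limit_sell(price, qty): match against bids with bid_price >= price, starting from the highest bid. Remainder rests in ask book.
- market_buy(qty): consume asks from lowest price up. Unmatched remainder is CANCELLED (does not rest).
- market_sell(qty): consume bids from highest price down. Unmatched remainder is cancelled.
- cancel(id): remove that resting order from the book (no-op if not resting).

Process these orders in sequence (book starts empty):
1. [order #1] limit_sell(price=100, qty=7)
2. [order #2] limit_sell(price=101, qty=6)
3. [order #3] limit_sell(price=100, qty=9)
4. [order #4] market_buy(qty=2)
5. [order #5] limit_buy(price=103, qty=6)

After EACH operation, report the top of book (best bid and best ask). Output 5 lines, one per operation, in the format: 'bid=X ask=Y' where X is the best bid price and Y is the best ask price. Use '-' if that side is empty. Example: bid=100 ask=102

Answer: bid=- ask=100
bid=- ask=100
bid=- ask=100
bid=- ask=100
bid=- ask=100

Derivation:
After op 1 [order #1] limit_sell(price=100, qty=7): fills=none; bids=[-] asks=[#1:7@100]
After op 2 [order #2] limit_sell(price=101, qty=6): fills=none; bids=[-] asks=[#1:7@100 #2:6@101]
After op 3 [order #3] limit_sell(price=100, qty=9): fills=none; bids=[-] asks=[#1:7@100 #3:9@100 #2:6@101]
After op 4 [order #4] market_buy(qty=2): fills=#4x#1:2@100; bids=[-] asks=[#1:5@100 #3:9@100 #2:6@101]
After op 5 [order #5] limit_buy(price=103, qty=6): fills=#5x#1:5@100 #5x#3:1@100; bids=[-] asks=[#3:8@100 #2:6@101]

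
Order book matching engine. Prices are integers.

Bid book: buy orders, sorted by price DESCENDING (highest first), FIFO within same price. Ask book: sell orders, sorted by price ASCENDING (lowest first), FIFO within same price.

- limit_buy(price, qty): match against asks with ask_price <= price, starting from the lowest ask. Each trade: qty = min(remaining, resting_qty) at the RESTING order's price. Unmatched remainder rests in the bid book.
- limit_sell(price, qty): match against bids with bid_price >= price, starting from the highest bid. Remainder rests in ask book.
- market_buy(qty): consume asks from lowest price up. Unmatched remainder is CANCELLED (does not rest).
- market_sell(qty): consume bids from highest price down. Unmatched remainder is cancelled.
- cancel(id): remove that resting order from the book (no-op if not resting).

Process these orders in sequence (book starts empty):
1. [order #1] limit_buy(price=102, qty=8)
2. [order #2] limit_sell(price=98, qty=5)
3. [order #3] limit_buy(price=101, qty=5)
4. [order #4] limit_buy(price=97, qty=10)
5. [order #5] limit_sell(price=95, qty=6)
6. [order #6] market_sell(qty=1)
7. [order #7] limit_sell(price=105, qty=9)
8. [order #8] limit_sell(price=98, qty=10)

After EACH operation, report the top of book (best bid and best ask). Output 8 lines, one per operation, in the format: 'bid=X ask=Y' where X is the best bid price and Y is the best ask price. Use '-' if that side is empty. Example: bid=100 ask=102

After op 1 [order #1] limit_buy(price=102, qty=8): fills=none; bids=[#1:8@102] asks=[-]
After op 2 [order #2] limit_sell(price=98, qty=5): fills=#1x#2:5@102; bids=[#1:3@102] asks=[-]
After op 3 [order #3] limit_buy(price=101, qty=5): fills=none; bids=[#1:3@102 #3:5@101] asks=[-]
After op 4 [order #4] limit_buy(price=97, qty=10): fills=none; bids=[#1:3@102 #3:5@101 #4:10@97] asks=[-]
After op 5 [order #5] limit_sell(price=95, qty=6): fills=#1x#5:3@102 #3x#5:3@101; bids=[#3:2@101 #4:10@97] asks=[-]
After op 6 [order #6] market_sell(qty=1): fills=#3x#6:1@101; bids=[#3:1@101 #4:10@97] asks=[-]
After op 7 [order #7] limit_sell(price=105, qty=9): fills=none; bids=[#3:1@101 #4:10@97] asks=[#7:9@105]
After op 8 [order #8] limit_sell(price=98, qty=10): fills=#3x#8:1@101; bids=[#4:10@97] asks=[#8:9@98 #7:9@105]

Answer: bid=102 ask=-
bid=102 ask=-
bid=102 ask=-
bid=102 ask=-
bid=101 ask=-
bid=101 ask=-
bid=101 ask=105
bid=97 ask=98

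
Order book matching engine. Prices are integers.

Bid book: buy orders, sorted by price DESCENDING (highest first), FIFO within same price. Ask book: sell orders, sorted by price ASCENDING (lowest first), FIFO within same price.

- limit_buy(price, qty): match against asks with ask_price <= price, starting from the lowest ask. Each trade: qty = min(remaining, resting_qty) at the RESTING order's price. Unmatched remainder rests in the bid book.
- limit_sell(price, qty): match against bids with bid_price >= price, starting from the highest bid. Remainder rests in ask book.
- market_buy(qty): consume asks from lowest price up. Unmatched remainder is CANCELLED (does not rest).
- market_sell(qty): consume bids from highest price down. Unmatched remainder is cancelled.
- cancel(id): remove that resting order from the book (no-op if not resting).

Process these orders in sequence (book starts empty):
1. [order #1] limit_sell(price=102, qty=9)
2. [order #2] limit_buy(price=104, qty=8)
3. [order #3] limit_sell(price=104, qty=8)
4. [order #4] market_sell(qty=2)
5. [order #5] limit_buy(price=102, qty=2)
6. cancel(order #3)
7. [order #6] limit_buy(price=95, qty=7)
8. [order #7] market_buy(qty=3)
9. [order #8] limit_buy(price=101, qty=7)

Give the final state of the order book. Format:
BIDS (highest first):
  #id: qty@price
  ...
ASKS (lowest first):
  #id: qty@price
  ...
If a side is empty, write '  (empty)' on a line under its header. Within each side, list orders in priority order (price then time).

Answer: BIDS (highest first):
  #5: 1@102
  #8: 7@101
  #6: 7@95
ASKS (lowest first):
  (empty)

Derivation:
After op 1 [order #1] limit_sell(price=102, qty=9): fills=none; bids=[-] asks=[#1:9@102]
After op 2 [order #2] limit_buy(price=104, qty=8): fills=#2x#1:8@102; bids=[-] asks=[#1:1@102]
After op 3 [order #3] limit_sell(price=104, qty=8): fills=none; bids=[-] asks=[#1:1@102 #3:8@104]
After op 4 [order #4] market_sell(qty=2): fills=none; bids=[-] asks=[#1:1@102 #3:8@104]
After op 5 [order #5] limit_buy(price=102, qty=2): fills=#5x#1:1@102; bids=[#5:1@102] asks=[#3:8@104]
After op 6 cancel(order #3): fills=none; bids=[#5:1@102] asks=[-]
After op 7 [order #6] limit_buy(price=95, qty=7): fills=none; bids=[#5:1@102 #6:7@95] asks=[-]
After op 8 [order #7] market_buy(qty=3): fills=none; bids=[#5:1@102 #6:7@95] asks=[-]
After op 9 [order #8] limit_buy(price=101, qty=7): fills=none; bids=[#5:1@102 #8:7@101 #6:7@95] asks=[-]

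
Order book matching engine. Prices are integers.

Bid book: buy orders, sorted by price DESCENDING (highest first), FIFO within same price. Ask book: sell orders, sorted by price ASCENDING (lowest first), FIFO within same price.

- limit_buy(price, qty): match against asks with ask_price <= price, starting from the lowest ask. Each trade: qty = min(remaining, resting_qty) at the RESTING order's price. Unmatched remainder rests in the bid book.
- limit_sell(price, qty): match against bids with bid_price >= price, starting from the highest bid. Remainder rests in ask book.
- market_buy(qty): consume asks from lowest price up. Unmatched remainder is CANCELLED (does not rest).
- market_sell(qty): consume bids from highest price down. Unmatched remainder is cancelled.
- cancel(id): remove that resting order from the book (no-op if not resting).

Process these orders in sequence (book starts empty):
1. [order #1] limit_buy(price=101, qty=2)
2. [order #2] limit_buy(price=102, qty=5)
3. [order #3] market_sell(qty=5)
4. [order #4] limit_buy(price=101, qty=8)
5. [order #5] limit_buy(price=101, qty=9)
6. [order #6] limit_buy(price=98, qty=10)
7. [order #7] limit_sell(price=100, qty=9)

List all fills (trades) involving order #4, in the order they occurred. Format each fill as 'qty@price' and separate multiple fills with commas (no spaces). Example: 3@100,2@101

Answer: 7@101

Derivation:
After op 1 [order #1] limit_buy(price=101, qty=2): fills=none; bids=[#1:2@101] asks=[-]
After op 2 [order #2] limit_buy(price=102, qty=5): fills=none; bids=[#2:5@102 #1:2@101] asks=[-]
After op 3 [order #3] market_sell(qty=5): fills=#2x#3:5@102; bids=[#1:2@101] asks=[-]
After op 4 [order #4] limit_buy(price=101, qty=8): fills=none; bids=[#1:2@101 #4:8@101] asks=[-]
After op 5 [order #5] limit_buy(price=101, qty=9): fills=none; bids=[#1:2@101 #4:8@101 #5:9@101] asks=[-]
After op 6 [order #6] limit_buy(price=98, qty=10): fills=none; bids=[#1:2@101 #4:8@101 #5:9@101 #6:10@98] asks=[-]
After op 7 [order #7] limit_sell(price=100, qty=9): fills=#1x#7:2@101 #4x#7:7@101; bids=[#4:1@101 #5:9@101 #6:10@98] asks=[-]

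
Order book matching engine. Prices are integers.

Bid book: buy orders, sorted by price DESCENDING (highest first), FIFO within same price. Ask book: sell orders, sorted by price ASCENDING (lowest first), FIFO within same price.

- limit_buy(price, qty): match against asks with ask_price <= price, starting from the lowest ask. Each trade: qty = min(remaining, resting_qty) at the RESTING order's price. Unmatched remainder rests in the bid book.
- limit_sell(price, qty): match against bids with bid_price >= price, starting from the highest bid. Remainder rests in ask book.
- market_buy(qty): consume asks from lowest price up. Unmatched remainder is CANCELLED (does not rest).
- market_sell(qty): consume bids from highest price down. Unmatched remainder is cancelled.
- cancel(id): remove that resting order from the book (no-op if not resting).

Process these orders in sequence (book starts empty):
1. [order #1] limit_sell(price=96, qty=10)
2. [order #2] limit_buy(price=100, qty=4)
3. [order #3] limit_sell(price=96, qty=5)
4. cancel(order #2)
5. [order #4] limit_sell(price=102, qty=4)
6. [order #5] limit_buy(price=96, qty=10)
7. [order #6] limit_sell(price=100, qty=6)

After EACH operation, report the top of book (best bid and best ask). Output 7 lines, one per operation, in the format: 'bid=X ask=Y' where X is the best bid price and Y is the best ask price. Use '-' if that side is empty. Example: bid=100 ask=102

After op 1 [order #1] limit_sell(price=96, qty=10): fills=none; bids=[-] asks=[#1:10@96]
After op 2 [order #2] limit_buy(price=100, qty=4): fills=#2x#1:4@96; bids=[-] asks=[#1:6@96]
After op 3 [order #3] limit_sell(price=96, qty=5): fills=none; bids=[-] asks=[#1:6@96 #3:5@96]
After op 4 cancel(order #2): fills=none; bids=[-] asks=[#1:6@96 #3:5@96]
After op 5 [order #4] limit_sell(price=102, qty=4): fills=none; bids=[-] asks=[#1:6@96 #3:5@96 #4:4@102]
After op 6 [order #5] limit_buy(price=96, qty=10): fills=#5x#1:6@96 #5x#3:4@96; bids=[-] asks=[#3:1@96 #4:4@102]
After op 7 [order #6] limit_sell(price=100, qty=6): fills=none; bids=[-] asks=[#3:1@96 #6:6@100 #4:4@102]

Answer: bid=- ask=96
bid=- ask=96
bid=- ask=96
bid=- ask=96
bid=- ask=96
bid=- ask=96
bid=- ask=96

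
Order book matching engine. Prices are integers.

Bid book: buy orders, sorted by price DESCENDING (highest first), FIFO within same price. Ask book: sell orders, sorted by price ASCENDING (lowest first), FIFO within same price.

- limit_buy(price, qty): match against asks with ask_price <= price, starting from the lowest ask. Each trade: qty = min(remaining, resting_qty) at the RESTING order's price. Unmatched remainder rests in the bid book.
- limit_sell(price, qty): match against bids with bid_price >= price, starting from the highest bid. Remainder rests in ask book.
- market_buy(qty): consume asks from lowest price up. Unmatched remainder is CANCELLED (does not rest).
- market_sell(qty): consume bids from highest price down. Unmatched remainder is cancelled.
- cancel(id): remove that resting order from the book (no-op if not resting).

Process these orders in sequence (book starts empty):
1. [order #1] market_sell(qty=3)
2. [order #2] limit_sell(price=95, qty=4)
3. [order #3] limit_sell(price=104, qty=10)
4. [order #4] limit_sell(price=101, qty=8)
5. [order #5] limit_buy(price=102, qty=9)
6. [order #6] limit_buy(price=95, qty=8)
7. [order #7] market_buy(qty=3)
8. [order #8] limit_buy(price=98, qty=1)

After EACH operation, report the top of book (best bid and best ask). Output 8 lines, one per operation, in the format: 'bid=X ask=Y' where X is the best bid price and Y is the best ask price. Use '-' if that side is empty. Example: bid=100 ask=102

After op 1 [order #1] market_sell(qty=3): fills=none; bids=[-] asks=[-]
After op 2 [order #2] limit_sell(price=95, qty=4): fills=none; bids=[-] asks=[#2:4@95]
After op 3 [order #3] limit_sell(price=104, qty=10): fills=none; bids=[-] asks=[#2:4@95 #3:10@104]
After op 4 [order #4] limit_sell(price=101, qty=8): fills=none; bids=[-] asks=[#2:4@95 #4:8@101 #3:10@104]
After op 5 [order #5] limit_buy(price=102, qty=9): fills=#5x#2:4@95 #5x#4:5@101; bids=[-] asks=[#4:3@101 #3:10@104]
After op 6 [order #6] limit_buy(price=95, qty=8): fills=none; bids=[#6:8@95] asks=[#4:3@101 #3:10@104]
After op 7 [order #7] market_buy(qty=3): fills=#7x#4:3@101; bids=[#6:8@95] asks=[#3:10@104]
After op 8 [order #8] limit_buy(price=98, qty=1): fills=none; bids=[#8:1@98 #6:8@95] asks=[#3:10@104]

Answer: bid=- ask=-
bid=- ask=95
bid=- ask=95
bid=- ask=95
bid=- ask=101
bid=95 ask=101
bid=95 ask=104
bid=98 ask=104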